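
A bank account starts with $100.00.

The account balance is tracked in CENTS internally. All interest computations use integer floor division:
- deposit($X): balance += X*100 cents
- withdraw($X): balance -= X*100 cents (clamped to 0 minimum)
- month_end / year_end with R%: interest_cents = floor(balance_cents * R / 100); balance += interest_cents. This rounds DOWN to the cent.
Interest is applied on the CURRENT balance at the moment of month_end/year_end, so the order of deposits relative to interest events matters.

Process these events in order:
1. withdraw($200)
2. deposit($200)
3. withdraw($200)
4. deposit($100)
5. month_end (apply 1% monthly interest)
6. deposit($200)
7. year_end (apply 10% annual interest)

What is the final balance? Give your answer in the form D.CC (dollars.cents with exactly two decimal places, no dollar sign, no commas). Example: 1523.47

After 1 (withdraw($200)): balance=$0.00 total_interest=$0.00
After 2 (deposit($200)): balance=$200.00 total_interest=$0.00
After 3 (withdraw($200)): balance=$0.00 total_interest=$0.00
After 4 (deposit($100)): balance=$100.00 total_interest=$0.00
After 5 (month_end (apply 1% monthly interest)): balance=$101.00 total_interest=$1.00
After 6 (deposit($200)): balance=$301.00 total_interest=$1.00
After 7 (year_end (apply 10% annual interest)): balance=$331.10 total_interest=$31.10

Answer: 331.10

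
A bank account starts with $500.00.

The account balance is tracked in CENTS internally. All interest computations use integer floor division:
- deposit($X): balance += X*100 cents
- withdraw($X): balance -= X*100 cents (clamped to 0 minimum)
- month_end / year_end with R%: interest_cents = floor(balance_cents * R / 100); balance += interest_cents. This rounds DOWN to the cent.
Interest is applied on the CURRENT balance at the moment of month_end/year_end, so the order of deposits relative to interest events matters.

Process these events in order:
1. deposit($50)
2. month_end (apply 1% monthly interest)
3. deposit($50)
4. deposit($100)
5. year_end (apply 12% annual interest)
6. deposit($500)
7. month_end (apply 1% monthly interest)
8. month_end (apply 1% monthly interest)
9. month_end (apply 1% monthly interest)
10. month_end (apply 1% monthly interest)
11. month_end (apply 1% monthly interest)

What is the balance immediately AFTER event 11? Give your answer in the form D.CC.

After 1 (deposit($50)): balance=$550.00 total_interest=$0.00
After 2 (month_end (apply 1% monthly interest)): balance=$555.50 total_interest=$5.50
After 3 (deposit($50)): balance=$605.50 total_interest=$5.50
After 4 (deposit($100)): balance=$705.50 total_interest=$5.50
After 5 (year_end (apply 12% annual interest)): balance=$790.16 total_interest=$90.16
After 6 (deposit($500)): balance=$1290.16 total_interest=$90.16
After 7 (month_end (apply 1% monthly interest)): balance=$1303.06 total_interest=$103.06
After 8 (month_end (apply 1% monthly interest)): balance=$1316.09 total_interest=$116.09
After 9 (month_end (apply 1% monthly interest)): balance=$1329.25 total_interest=$129.25
After 10 (month_end (apply 1% monthly interest)): balance=$1342.54 total_interest=$142.54
After 11 (month_end (apply 1% monthly interest)): balance=$1355.96 total_interest=$155.96

Answer: 1355.96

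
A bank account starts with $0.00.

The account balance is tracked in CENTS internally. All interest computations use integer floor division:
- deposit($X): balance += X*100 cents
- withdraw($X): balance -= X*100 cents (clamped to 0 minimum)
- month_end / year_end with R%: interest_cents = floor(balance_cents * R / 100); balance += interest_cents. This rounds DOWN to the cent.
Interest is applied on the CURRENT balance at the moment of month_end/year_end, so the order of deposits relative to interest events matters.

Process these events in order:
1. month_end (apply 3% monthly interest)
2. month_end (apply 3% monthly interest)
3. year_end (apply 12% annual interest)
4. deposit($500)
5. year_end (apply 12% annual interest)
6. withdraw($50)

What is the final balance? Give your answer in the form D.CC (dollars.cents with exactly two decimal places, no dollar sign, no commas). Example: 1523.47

Answer: 510.00

Derivation:
After 1 (month_end (apply 3% monthly interest)): balance=$0.00 total_interest=$0.00
After 2 (month_end (apply 3% monthly interest)): balance=$0.00 total_interest=$0.00
After 3 (year_end (apply 12% annual interest)): balance=$0.00 total_interest=$0.00
After 4 (deposit($500)): balance=$500.00 total_interest=$0.00
After 5 (year_end (apply 12% annual interest)): balance=$560.00 total_interest=$60.00
After 6 (withdraw($50)): balance=$510.00 total_interest=$60.00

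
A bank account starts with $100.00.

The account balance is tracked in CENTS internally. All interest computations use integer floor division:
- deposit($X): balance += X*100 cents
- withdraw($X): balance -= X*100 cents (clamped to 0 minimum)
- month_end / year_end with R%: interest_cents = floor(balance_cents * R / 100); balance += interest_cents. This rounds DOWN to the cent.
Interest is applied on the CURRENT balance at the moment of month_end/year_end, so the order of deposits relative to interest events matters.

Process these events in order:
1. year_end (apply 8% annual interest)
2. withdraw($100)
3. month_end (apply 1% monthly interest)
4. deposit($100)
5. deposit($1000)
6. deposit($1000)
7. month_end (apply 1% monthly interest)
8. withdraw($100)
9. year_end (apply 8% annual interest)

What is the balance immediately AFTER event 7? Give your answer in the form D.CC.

Answer: 2129.16

Derivation:
After 1 (year_end (apply 8% annual interest)): balance=$108.00 total_interest=$8.00
After 2 (withdraw($100)): balance=$8.00 total_interest=$8.00
After 3 (month_end (apply 1% monthly interest)): balance=$8.08 total_interest=$8.08
After 4 (deposit($100)): balance=$108.08 total_interest=$8.08
After 5 (deposit($1000)): balance=$1108.08 total_interest=$8.08
After 6 (deposit($1000)): balance=$2108.08 total_interest=$8.08
After 7 (month_end (apply 1% monthly interest)): balance=$2129.16 total_interest=$29.16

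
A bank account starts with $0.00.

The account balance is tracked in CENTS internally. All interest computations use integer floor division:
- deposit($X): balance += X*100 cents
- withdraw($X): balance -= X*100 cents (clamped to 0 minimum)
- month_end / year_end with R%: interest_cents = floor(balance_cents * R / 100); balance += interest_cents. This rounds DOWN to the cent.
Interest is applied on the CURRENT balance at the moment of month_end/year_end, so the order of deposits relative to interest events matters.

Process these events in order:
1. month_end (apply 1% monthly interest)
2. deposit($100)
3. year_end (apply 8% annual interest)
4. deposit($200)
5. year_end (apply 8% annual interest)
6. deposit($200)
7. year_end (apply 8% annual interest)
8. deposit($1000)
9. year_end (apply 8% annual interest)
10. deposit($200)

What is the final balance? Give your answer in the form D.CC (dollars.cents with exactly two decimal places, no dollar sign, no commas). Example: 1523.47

Answer: 1901.27

Derivation:
After 1 (month_end (apply 1% monthly interest)): balance=$0.00 total_interest=$0.00
After 2 (deposit($100)): balance=$100.00 total_interest=$0.00
After 3 (year_end (apply 8% annual interest)): balance=$108.00 total_interest=$8.00
After 4 (deposit($200)): balance=$308.00 total_interest=$8.00
After 5 (year_end (apply 8% annual interest)): balance=$332.64 total_interest=$32.64
After 6 (deposit($200)): balance=$532.64 total_interest=$32.64
After 7 (year_end (apply 8% annual interest)): balance=$575.25 total_interest=$75.25
After 8 (deposit($1000)): balance=$1575.25 total_interest=$75.25
After 9 (year_end (apply 8% annual interest)): balance=$1701.27 total_interest=$201.27
After 10 (deposit($200)): balance=$1901.27 total_interest=$201.27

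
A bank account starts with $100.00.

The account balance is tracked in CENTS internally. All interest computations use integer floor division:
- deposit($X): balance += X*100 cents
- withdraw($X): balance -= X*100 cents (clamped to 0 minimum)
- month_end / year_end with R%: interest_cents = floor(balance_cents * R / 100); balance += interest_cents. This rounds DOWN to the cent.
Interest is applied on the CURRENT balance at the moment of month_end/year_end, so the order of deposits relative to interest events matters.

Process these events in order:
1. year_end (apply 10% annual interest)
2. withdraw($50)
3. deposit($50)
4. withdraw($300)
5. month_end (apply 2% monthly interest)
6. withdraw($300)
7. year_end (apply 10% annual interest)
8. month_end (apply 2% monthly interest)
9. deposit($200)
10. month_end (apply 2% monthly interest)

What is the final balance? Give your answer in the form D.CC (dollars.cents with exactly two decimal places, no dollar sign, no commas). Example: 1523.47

After 1 (year_end (apply 10% annual interest)): balance=$110.00 total_interest=$10.00
After 2 (withdraw($50)): balance=$60.00 total_interest=$10.00
After 3 (deposit($50)): balance=$110.00 total_interest=$10.00
After 4 (withdraw($300)): balance=$0.00 total_interest=$10.00
After 5 (month_end (apply 2% monthly interest)): balance=$0.00 total_interest=$10.00
After 6 (withdraw($300)): balance=$0.00 total_interest=$10.00
After 7 (year_end (apply 10% annual interest)): balance=$0.00 total_interest=$10.00
After 8 (month_end (apply 2% monthly interest)): balance=$0.00 total_interest=$10.00
After 9 (deposit($200)): balance=$200.00 total_interest=$10.00
After 10 (month_end (apply 2% monthly interest)): balance=$204.00 total_interest=$14.00

Answer: 204.00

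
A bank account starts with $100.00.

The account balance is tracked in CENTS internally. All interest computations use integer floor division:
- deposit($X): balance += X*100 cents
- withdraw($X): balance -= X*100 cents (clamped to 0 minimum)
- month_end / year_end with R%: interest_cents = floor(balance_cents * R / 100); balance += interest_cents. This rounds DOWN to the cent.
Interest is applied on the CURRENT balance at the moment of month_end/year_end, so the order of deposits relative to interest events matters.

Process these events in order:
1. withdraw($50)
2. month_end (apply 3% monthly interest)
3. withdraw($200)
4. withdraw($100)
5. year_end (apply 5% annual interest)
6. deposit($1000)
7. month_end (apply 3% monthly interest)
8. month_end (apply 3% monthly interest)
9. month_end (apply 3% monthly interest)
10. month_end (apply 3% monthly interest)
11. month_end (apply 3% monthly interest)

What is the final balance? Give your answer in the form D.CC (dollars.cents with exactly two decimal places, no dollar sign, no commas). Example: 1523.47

After 1 (withdraw($50)): balance=$50.00 total_interest=$0.00
After 2 (month_end (apply 3% monthly interest)): balance=$51.50 total_interest=$1.50
After 3 (withdraw($200)): balance=$0.00 total_interest=$1.50
After 4 (withdraw($100)): balance=$0.00 total_interest=$1.50
After 5 (year_end (apply 5% annual interest)): balance=$0.00 total_interest=$1.50
After 6 (deposit($1000)): balance=$1000.00 total_interest=$1.50
After 7 (month_end (apply 3% monthly interest)): balance=$1030.00 total_interest=$31.50
After 8 (month_end (apply 3% monthly interest)): balance=$1060.90 total_interest=$62.40
After 9 (month_end (apply 3% monthly interest)): balance=$1092.72 total_interest=$94.22
After 10 (month_end (apply 3% monthly interest)): balance=$1125.50 total_interest=$127.00
After 11 (month_end (apply 3% monthly interest)): balance=$1159.26 total_interest=$160.76

Answer: 1159.26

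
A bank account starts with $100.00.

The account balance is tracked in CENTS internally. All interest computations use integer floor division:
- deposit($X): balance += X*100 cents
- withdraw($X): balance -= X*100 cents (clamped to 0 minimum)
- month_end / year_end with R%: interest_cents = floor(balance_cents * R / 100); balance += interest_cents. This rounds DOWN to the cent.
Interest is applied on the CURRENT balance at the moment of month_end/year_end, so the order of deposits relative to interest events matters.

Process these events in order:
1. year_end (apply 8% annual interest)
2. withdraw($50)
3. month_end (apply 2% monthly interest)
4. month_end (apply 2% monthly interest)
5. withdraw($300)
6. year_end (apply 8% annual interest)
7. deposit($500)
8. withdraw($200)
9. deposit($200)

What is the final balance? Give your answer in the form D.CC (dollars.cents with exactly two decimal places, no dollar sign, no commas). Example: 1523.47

After 1 (year_end (apply 8% annual interest)): balance=$108.00 total_interest=$8.00
After 2 (withdraw($50)): balance=$58.00 total_interest=$8.00
After 3 (month_end (apply 2% monthly interest)): balance=$59.16 total_interest=$9.16
After 4 (month_end (apply 2% monthly interest)): balance=$60.34 total_interest=$10.34
After 5 (withdraw($300)): balance=$0.00 total_interest=$10.34
After 6 (year_end (apply 8% annual interest)): balance=$0.00 total_interest=$10.34
After 7 (deposit($500)): balance=$500.00 total_interest=$10.34
After 8 (withdraw($200)): balance=$300.00 total_interest=$10.34
After 9 (deposit($200)): balance=$500.00 total_interest=$10.34

Answer: 500.00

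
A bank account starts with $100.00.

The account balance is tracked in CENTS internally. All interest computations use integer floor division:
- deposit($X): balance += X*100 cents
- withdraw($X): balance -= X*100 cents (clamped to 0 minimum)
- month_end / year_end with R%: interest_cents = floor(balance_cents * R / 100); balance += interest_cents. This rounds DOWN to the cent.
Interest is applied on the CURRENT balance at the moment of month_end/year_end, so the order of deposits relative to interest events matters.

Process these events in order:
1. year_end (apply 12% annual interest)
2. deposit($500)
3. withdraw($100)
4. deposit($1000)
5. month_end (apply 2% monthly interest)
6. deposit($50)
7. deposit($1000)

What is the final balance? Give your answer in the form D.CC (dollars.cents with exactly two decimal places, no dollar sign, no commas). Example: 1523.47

After 1 (year_end (apply 12% annual interest)): balance=$112.00 total_interest=$12.00
After 2 (deposit($500)): balance=$612.00 total_interest=$12.00
After 3 (withdraw($100)): balance=$512.00 total_interest=$12.00
After 4 (deposit($1000)): balance=$1512.00 total_interest=$12.00
After 5 (month_end (apply 2% monthly interest)): balance=$1542.24 total_interest=$42.24
After 6 (deposit($50)): balance=$1592.24 total_interest=$42.24
After 7 (deposit($1000)): balance=$2592.24 total_interest=$42.24

Answer: 2592.24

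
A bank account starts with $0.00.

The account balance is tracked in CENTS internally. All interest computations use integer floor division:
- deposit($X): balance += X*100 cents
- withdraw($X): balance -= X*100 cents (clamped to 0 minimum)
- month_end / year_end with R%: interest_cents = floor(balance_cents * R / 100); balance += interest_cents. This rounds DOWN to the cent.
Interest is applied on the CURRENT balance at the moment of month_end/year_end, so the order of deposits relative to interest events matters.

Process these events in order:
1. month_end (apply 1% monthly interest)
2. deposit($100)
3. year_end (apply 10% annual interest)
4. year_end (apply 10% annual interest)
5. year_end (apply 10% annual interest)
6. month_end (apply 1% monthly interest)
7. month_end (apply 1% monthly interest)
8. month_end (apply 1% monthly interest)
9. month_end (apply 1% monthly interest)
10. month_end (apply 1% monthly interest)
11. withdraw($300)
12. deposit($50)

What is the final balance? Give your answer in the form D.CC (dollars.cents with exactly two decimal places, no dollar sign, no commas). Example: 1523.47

Answer: 50.00

Derivation:
After 1 (month_end (apply 1% monthly interest)): balance=$0.00 total_interest=$0.00
After 2 (deposit($100)): balance=$100.00 total_interest=$0.00
After 3 (year_end (apply 10% annual interest)): balance=$110.00 total_interest=$10.00
After 4 (year_end (apply 10% annual interest)): balance=$121.00 total_interest=$21.00
After 5 (year_end (apply 10% annual interest)): balance=$133.10 total_interest=$33.10
After 6 (month_end (apply 1% monthly interest)): balance=$134.43 total_interest=$34.43
After 7 (month_end (apply 1% monthly interest)): balance=$135.77 total_interest=$35.77
After 8 (month_end (apply 1% monthly interest)): balance=$137.12 total_interest=$37.12
After 9 (month_end (apply 1% monthly interest)): balance=$138.49 total_interest=$38.49
After 10 (month_end (apply 1% monthly interest)): balance=$139.87 total_interest=$39.87
After 11 (withdraw($300)): balance=$0.00 total_interest=$39.87
After 12 (deposit($50)): balance=$50.00 total_interest=$39.87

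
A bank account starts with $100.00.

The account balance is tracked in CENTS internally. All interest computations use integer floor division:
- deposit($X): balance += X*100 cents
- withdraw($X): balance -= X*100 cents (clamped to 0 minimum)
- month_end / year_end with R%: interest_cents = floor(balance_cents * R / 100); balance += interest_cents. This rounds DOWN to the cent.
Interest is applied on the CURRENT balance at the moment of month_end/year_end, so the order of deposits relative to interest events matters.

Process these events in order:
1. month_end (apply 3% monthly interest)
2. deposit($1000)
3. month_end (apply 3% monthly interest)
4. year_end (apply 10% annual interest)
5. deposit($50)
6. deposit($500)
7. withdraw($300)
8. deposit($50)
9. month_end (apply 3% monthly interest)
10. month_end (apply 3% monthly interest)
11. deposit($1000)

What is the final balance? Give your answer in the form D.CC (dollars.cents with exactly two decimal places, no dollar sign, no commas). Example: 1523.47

After 1 (month_end (apply 3% monthly interest)): balance=$103.00 total_interest=$3.00
After 2 (deposit($1000)): balance=$1103.00 total_interest=$3.00
After 3 (month_end (apply 3% monthly interest)): balance=$1136.09 total_interest=$36.09
After 4 (year_end (apply 10% annual interest)): balance=$1249.69 total_interest=$149.69
After 5 (deposit($50)): balance=$1299.69 total_interest=$149.69
After 6 (deposit($500)): balance=$1799.69 total_interest=$149.69
After 7 (withdraw($300)): balance=$1499.69 total_interest=$149.69
After 8 (deposit($50)): balance=$1549.69 total_interest=$149.69
After 9 (month_end (apply 3% monthly interest)): balance=$1596.18 total_interest=$196.18
After 10 (month_end (apply 3% monthly interest)): balance=$1644.06 total_interest=$244.06
After 11 (deposit($1000)): balance=$2644.06 total_interest=$244.06

Answer: 2644.06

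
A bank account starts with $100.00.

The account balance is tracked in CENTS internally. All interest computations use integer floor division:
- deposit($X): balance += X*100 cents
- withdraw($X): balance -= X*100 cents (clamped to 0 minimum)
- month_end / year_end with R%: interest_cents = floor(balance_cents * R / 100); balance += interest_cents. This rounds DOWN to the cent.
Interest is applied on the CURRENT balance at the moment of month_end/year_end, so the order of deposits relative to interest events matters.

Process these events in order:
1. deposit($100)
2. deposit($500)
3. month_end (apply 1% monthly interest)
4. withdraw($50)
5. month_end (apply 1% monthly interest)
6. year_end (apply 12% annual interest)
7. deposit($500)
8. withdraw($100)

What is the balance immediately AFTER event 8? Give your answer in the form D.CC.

After 1 (deposit($100)): balance=$200.00 total_interest=$0.00
After 2 (deposit($500)): balance=$700.00 total_interest=$0.00
After 3 (month_end (apply 1% monthly interest)): balance=$707.00 total_interest=$7.00
After 4 (withdraw($50)): balance=$657.00 total_interest=$7.00
After 5 (month_end (apply 1% monthly interest)): balance=$663.57 total_interest=$13.57
After 6 (year_end (apply 12% annual interest)): balance=$743.19 total_interest=$93.19
After 7 (deposit($500)): balance=$1243.19 total_interest=$93.19
After 8 (withdraw($100)): balance=$1143.19 total_interest=$93.19

Answer: 1143.19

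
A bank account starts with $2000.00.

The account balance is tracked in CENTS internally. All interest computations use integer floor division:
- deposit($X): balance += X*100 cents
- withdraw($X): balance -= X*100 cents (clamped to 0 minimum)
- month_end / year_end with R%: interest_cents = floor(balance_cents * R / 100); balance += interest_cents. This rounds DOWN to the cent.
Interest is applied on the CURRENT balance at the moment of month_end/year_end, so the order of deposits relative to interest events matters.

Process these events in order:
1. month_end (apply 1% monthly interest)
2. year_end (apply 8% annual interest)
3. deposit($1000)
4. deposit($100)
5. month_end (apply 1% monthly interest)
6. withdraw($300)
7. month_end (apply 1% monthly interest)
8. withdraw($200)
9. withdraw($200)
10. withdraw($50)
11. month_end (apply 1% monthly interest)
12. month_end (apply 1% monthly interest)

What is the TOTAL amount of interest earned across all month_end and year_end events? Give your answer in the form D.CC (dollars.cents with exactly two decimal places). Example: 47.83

After 1 (month_end (apply 1% monthly interest)): balance=$2020.00 total_interest=$20.00
After 2 (year_end (apply 8% annual interest)): balance=$2181.60 total_interest=$181.60
After 3 (deposit($1000)): balance=$3181.60 total_interest=$181.60
After 4 (deposit($100)): balance=$3281.60 total_interest=$181.60
After 5 (month_end (apply 1% monthly interest)): balance=$3314.41 total_interest=$214.41
After 6 (withdraw($300)): balance=$3014.41 total_interest=$214.41
After 7 (month_end (apply 1% monthly interest)): balance=$3044.55 total_interest=$244.55
After 8 (withdraw($200)): balance=$2844.55 total_interest=$244.55
After 9 (withdraw($200)): balance=$2644.55 total_interest=$244.55
After 10 (withdraw($50)): balance=$2594.55 total_interest=$244.55
After 11 (month_end (apply 1% monthly interest)): balance=$2620.49 total_interest=$270.49
After 12 (month_end (apply 1% monthly interest)): balance=$2646.69 total_interest=$296.69

Answer: 296.69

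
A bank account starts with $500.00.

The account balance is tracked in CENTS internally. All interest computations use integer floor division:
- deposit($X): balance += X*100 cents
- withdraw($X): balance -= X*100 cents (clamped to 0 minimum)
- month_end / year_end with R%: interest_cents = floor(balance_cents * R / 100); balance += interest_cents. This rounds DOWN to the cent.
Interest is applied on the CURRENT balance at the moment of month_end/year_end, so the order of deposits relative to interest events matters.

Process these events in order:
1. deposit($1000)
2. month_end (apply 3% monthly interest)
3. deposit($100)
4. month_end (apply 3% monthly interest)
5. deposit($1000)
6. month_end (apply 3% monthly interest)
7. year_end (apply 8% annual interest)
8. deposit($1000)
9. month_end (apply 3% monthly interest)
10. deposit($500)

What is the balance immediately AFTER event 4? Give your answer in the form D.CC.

After 1 (deposit($1000)): balance=$1500.00 total_interest=$0.00
After 2 (month_end (apply 3% monthly interest)): balance=$1545.00 total_interest=$45.00
After 3 (deposit($100)): balance=$1645.00 total_interest=$45.00
After 4 (month_end (apply 3% monthly interest)): balance=$1694.35 total_interest=$94.35

Answer: 1694.35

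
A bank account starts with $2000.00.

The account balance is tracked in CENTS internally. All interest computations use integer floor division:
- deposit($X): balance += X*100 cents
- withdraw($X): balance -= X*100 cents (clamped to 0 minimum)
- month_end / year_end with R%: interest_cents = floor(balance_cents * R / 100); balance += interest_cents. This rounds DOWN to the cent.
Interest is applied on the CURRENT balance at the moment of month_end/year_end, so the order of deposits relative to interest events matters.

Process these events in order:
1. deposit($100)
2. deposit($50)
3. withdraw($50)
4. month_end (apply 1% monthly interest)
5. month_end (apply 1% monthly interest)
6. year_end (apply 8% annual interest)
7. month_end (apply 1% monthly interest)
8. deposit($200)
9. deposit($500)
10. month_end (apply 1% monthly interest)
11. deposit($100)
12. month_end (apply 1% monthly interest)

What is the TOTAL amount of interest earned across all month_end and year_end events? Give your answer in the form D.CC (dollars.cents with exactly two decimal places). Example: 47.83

Answer: 298.74

Derivation:
After 1 (deposit($100)): balance=$2100.00 total_interest=$0.00
After 2 (deposit($50)): balance=$2150.00 total_interest=$0.00
After 3 (withdraw($50)): balance=$2100.00 total_interest=$0.00
After 4 (month_end (apply 1% monthly interest)): balance=$2121.00 total_interest=$21.00
After 5 (month_end (apply 1% monthly interest)): balance=$2142.21 total_interest=$42.21
After 6 (year_end (apply 8% annual interest)): balance=$2313.58 total_interest=$213.58
After 7 (month_end (apply 1% monthly interest)): balance=$2336.71 total_interest=$236.71
After 8 (deposit($200)): balance=$2536.71 total_interest=$236.71
After 9 (deposit($500)): balance=$3036.71 total_interest=$236.71
After 10 (month_end (apply 1% monthly interest)): balance=$3067.07 total_interest=$267.07
After 11 (deposit($100)): balance=$3167.07 total_interest=$267.07
After 12 (month_end (apply 1% monthly interest)): balance=$3198.74 total_interest=$298.74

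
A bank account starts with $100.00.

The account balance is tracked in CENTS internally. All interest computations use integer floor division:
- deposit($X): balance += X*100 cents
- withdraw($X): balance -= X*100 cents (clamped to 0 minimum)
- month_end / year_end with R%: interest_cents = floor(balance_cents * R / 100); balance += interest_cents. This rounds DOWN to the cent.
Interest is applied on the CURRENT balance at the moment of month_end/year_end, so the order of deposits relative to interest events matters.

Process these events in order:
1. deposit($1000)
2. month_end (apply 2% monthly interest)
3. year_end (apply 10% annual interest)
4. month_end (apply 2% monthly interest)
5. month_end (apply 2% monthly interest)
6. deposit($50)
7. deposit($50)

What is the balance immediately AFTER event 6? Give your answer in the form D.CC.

After 1 (deposit($1000)): balance=$1100.00 total_interest=$0.00
After 2 (month_end (apply 2% monthly interest)): balance=$1122.00 total_interest=$22.00
After 3 (year_end (apply 10% annual interest)): balance=$1234.20 total_interest=$134.20
After 4 (month_end (apply 2% monthly interest)): balance=$1258.88 total_interest=$158.88
After 5 (month_end (apply 2% monthly interest)): balance=$1284.05 total_interest=$184.05
After 6 (deposit($50)): balance=$1334.05 total_interest=$184.05

Answer: 1334.05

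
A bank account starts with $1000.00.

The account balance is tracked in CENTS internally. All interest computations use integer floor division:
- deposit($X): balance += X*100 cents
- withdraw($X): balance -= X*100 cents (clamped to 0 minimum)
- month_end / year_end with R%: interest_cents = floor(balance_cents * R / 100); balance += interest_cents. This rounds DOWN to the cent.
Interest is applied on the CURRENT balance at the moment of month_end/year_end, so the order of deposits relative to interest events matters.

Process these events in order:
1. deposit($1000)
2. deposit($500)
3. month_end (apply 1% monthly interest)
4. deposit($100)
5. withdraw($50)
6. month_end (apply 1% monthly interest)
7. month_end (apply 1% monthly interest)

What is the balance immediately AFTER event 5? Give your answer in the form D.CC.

Answer: 2575.00

Derivation:
After 1 (deposit($1000)): balance=$2000.00 total_interest=$0.00
After 2 (deposit($500)): balance=$2500.00 total_interest=$0.00
After 3 (month_end (apply 1% monthly interest)): balance=$2525.00 total_interest=$25.00
After 4 (deposit($100)): balance=$2625.00 total_interest=$25.00
After 5 (withdraw($50)): balance=$2575.00 total_interest=$25.00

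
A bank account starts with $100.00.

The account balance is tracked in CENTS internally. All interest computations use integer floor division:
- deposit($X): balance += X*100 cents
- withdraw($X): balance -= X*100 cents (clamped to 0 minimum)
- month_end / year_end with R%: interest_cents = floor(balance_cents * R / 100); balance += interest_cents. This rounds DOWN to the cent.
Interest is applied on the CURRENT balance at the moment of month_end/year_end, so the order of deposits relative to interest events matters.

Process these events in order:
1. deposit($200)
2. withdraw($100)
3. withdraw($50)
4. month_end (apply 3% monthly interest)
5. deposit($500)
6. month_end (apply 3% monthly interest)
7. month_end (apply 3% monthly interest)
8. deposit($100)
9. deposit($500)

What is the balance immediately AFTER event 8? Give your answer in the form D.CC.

Answer: 794.35

Derivation:
After 1 (deposit($200)): balance=$300.00 total_interest=$0.00
After 2 (withdraw($100)): balance=$200.00 total_interest=$0.00
After 3 (withdraw($50)): balance=$150.00 total_interest=$0.00
After 4 (month_end (apply 3% monthly interest)): balance=$154.50 total_interest=$4.50
After 5 (deposit($500)): balance=$654.50 total_interest=$4.50
After 6 (month_end (apply 3% monthly interest)): balance=$674.13 total_interest=$24.13
After 7 (month_end (apply 3% monthly interest)): balance=$694.35 total_interest=$44.35
After 8 (deposit($100)): balance=$794.35 total_interest=$44.35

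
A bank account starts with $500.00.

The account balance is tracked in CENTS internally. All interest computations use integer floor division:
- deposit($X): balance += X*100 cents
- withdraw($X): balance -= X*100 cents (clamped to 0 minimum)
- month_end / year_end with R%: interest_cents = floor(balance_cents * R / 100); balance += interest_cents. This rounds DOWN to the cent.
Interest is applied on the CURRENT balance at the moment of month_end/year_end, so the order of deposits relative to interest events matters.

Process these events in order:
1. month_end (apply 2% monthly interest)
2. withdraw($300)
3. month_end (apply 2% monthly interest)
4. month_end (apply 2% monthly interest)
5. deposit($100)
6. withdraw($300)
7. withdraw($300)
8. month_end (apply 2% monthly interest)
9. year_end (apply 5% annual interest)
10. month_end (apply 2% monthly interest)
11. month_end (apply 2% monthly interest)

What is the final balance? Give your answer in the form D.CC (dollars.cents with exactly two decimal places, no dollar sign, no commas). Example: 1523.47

After 1 (month_end (apply 2% monthly interest)): balance=$510.00 total_interest=$10.00
After 2 (withdraw($300)): balance=$210.00 total_interest=$10.00
After 3 (month_end (apply 2% monthly interest)): balance=$214.20 total_interest=$14.20
After 4 (month_end (apply 2% monthly interest)): balance=$218.48 total_interest=$18.48
After 5 (deposit($100)): balance=$318.48 total_interest=$18.48
After 6 (withdraw($300)): balance=$18.48 total_interest=$18.48
After 7 (withdraw($300)): balance=$0.00 total_interest=$18.48
After 8 (month_end (apply 2% monthly interest)): balance=$0.00 total_interest=$18.48
After 9 (year_end (apply 5% annual interest)): balance=$0.00 total_interest=$18.48
After 10 (month_end (apply 2% monthly interest)): balance=$0.00 total_interest=$18.48
After 11 (month_end (apply 2% monthly interest)): balance=$0.00 total_interest=$18.48

Answer: 0.00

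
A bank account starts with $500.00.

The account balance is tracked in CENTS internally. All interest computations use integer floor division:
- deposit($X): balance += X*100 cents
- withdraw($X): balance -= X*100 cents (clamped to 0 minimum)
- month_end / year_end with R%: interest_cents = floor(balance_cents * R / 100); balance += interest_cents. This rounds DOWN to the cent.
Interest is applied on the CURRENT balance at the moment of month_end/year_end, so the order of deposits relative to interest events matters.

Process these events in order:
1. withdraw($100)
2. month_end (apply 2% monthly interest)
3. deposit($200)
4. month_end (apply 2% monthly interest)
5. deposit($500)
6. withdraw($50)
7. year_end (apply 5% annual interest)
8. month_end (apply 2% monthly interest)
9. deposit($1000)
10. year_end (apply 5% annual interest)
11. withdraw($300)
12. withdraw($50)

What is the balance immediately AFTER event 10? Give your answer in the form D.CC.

Answer: 2253.43

Derivation:
After 1 (withdraw($100)): balance=$400.00 total_interest=$0.00
After 2 (month_end (apply 2% monthly interest)): balance=$408.00 total_interest=$8.00
After 3 (deposit($200)): balance=$608.00 total_interest=$8.00
After 4 (month_end (apply 2% monthly interest)): balance=$620.16 total_interest=$20.16
After 5 (deposit($500)): balance=$1120.16 total_interest=$20.16
After 6 (withdraw($50)): balance=$1070.16 total_interest=$20.16
After 7 (year_end (apply 5% annual interest)): balance=$1123.66 total_interest=$73.66
After 8 (month_end (apply 2% monthly interest)): balance=$1146.13 total_interest=$96.13
After 9 (deposit($1000)): balance=$2146.13 total_interest=$96.13
After 10 (year_end (apply 5% annual interest)): balance=$2253.43 total_interest=$203.43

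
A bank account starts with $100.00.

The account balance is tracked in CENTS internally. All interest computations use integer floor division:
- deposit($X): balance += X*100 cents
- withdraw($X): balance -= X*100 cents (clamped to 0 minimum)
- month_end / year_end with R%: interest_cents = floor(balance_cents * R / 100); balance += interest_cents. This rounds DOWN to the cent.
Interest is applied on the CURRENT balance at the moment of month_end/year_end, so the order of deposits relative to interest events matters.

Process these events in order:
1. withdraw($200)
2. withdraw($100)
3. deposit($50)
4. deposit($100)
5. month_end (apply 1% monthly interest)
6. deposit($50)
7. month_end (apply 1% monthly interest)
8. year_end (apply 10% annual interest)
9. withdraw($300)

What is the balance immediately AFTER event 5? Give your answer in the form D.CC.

After 1 (withdraw($200)): balance=$0.00 total_interest=$0.00
After 2 (withdraw($100)): balance=$0.00 total_interest=$0.00
After 3 (deposit($50)): balance=$50.00 total_interest=$0.00
After 4 (deposit($100)): balance=$150.00 total_interest=$0.00
After 5 (month_end (apply 1% monthly interest)): balance=$151.50 total_interest=$1.50

Answer: 151.50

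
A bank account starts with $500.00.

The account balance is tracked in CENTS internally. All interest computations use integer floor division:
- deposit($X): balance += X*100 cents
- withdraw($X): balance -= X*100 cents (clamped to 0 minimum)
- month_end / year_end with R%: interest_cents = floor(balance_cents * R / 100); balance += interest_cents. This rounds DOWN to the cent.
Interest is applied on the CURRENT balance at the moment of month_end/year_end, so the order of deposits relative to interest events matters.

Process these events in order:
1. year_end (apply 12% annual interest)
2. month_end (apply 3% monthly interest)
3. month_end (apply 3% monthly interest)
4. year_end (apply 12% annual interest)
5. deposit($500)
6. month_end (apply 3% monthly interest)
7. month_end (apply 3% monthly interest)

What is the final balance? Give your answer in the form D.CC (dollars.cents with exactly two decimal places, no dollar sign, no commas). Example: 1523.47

Answer: 1236.36

Derivation:
After 1 (year_end (apply 12% annual interest)): balance=$560.00 total_interest=$60.00
After 2 (month_end (apply 3% monthly interest)): balance=$576.80 total_interest=$76.80
After 3 (month_end (apply 3% monthly interest)): balance=$594.10 total_interest=$94.10
After 4 (year_end (apply 12% annual interest)): balance=$665.39 total_interest=$165.39
After 5 (deposit($500)): balance=$1165.39 total_interest=$165.39
After 6 (month_end (apply 3% monthly interest)): balance=$1200.35 total_interest=$200.35
After 7 (month_end (apply 3% monthly interest)): balance=$1236.36 total_interest=$236.36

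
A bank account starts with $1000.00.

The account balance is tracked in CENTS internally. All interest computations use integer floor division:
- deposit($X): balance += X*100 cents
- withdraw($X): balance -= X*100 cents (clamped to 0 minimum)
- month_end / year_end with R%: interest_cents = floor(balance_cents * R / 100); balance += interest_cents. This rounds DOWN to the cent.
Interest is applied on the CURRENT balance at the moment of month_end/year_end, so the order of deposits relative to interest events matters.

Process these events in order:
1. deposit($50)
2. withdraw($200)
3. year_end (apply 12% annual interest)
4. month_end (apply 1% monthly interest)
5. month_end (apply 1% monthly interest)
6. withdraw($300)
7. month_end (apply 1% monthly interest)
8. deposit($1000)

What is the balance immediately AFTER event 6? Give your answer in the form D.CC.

After 1 (deposit($50)): balance=$1050.00 total_interest=$0.00
After 2 (withdraw($200)): balance=$850.00 total_interest=$0.00
After 3 (year_end (apply 12% annual interest)): balance=$952.00 total_interest=$102.00
After 4 (month_end (apply 1% monthly interest)): balance=$961.52 total_interest=$111.52
After 5 (month_end (apply 1% monthly interest)): balance=$971.13 total_interest=$121.13
After 6 (withdraw($300)): balance=$671.13 total_interest=$121.13

Answer: 671.13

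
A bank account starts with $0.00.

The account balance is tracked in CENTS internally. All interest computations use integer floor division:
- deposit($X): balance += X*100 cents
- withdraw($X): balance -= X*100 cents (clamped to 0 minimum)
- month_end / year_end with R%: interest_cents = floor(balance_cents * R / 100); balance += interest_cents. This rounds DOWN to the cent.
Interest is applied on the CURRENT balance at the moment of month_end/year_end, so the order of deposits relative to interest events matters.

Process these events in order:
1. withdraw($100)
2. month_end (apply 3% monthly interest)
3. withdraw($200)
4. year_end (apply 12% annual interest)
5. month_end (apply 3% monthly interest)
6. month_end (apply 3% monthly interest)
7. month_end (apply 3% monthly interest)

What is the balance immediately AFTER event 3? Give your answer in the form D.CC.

After 1 (withdraw($100)): balance=$0.00 total_interest=$0.00
After 2 (month_end (apply 3% monthly interest)): balance=$0.00 total_interest=$0.00
After 3 (withdraw($200)): balance=$0.00 total_interest=$0.00

Answer: 0.00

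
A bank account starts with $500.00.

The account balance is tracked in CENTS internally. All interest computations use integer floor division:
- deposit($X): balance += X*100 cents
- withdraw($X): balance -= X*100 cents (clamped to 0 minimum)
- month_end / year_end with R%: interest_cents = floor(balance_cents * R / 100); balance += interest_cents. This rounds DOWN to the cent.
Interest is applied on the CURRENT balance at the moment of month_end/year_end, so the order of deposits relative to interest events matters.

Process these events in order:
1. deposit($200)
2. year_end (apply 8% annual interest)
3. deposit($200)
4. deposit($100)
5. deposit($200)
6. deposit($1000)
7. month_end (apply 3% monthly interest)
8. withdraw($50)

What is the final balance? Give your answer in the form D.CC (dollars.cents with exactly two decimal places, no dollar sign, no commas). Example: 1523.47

After 1 (deposit($200)): balance=$700.00 total_interest=$0.00
After 2 (year_end (apply 8% annual interest)): balance=$756.00 total_interest=$56.00
After 3 (deposit($200)): balance=$956.00 total_interest=$56.00
After 4 (deposit($100)): balance=$1056.00 total_interest=$56.00
After 5 (deposit($200)): balance=$1256.00 total_interest=$56.00
After 6 (deposit($1000)): balance=$2256.00 total_interest=$56.00
After 7 (month_end (apply 3% monthly interest)): balance=$2323.68 total_interest=$123.68
After 8 (withdraw($50)): balance=$2273.68 total_interest=$123.68

Answer: 2273.68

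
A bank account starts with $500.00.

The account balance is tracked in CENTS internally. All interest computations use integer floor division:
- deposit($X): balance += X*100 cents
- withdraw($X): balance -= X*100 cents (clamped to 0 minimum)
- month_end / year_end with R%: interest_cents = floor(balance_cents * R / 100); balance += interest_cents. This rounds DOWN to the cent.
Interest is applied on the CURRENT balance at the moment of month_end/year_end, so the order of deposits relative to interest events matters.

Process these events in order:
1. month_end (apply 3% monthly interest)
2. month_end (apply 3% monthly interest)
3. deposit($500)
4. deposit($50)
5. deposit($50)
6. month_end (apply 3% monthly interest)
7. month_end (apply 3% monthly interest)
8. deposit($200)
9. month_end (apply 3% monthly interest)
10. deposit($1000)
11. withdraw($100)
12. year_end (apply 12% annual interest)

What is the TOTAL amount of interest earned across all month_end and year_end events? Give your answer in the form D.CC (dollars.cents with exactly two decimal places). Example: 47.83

Answer: 422.21

Derivation:
After 1 (month_end (apply 3% monthly interest)): balance=$515.00 total_interest=$15.00
After 2 (month_end (apply 3% monthly interest)): balance=$530.45 total_interest=$30.45
After 3 (deposit($500)): balance=$1030.45 total_interest=$30.45
After 4 (deposit($50)): balance=$1080.45 total_interest=$30.45
After 5 (deposit($50)): balance=$1130.45 total_interest=$30.45
After 6 (month_end (apply 3% monthly interest)): balance=$1164.36 total_interest=$64.36
After 7 (month_end (apply 3% monthly interest)): balance=$1199.29 total_interest=$99.29
After 8 (deposit($200)): balance=$1399.29 total_interest=$99.29
After 9 (month_end (apply 3% monthly interest)): balance=$1441.26 total_interest=$141.26
After 10 (deposit($1000)): balance=$2441.26 total_interest=$141.26
After 11 (withdraw($100)): balance=$2341.26 total_interest=$141.26
After 12 (year_end (apply 12% annual interest)): balance=$2622.21 total_interest=$422.21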